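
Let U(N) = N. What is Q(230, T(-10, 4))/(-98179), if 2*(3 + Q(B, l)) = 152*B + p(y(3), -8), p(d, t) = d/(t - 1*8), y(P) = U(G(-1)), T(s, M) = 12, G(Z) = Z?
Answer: -559265/3141728 ≈ -0.17801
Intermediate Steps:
y(P) = -1
p(d, t) = d/(-8 + t) (p(d, t) = d/(t - 8) = d/(-8 + t))
Q(B, l) = -95/32 + 76*B (Q(B, l) = -3 + (152*B - 1/(-8 - 8))/2 = -3 + (152*B - 1/(-16))/2 = -3 + (152*B - 1*(-1/16))/2 = -3 + (152*B + 1/16)/2 = -3 + (1/16 + 152*B)/2 = -3 + (1/32 + 76*B) = -95/32 + 76*B)
Q(230, T(-10, 4))/(-98179) = (-95/32 + 76*230)/(-98179) = (-95/32 + 17480)*(-1/98179) = (559265/32)*(-1/98179) = -559265/3141728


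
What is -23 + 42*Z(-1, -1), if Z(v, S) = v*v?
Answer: 19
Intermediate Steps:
Z(v, S) = v²
-23 + 42*Z(-1, -1) = -23 + 42*(-1)² = -23 + 42*1 = -23 + 42 = 19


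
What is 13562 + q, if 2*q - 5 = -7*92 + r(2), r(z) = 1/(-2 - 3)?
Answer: 66212/5 ≈ 13242.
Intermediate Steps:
r(z) = -1/5 (r(z) = 1/(-5) = -1/5)
q = -1598/5 (q = 5/2 + (-7*92 - 1/5)/2 = 5/2 + (-644 - 1/5)/2 = 5/2 + (1/2)*(-3221/5) = 5/2 - 3221/10 = -1598/5 ≈ -319.60)
13562 + q = 13562 - 1598/5 = 66212/5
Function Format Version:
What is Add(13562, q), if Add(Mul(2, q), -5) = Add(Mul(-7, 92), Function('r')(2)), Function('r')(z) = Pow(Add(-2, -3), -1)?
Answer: Rational(66212, 5) ≈ 13242.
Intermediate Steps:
Function('r')(z) = Rational(-1, 5) (Function('r')(z) = Pow(-5, -1) = Rational(-1, 5))
q = Rational(-1598, 5) (q = Add(Rational(5, 2), Mul(Rational(1, 2), Add(Mul(-7, 92), Rational(-1, 5)))) = Add(Rational(5, 2), Mul(Rational(1, 2), Add(-644, Rational(-1, 5)))) = Add(Rational(5, 2), Mul(Rational(1, 2), Rational(-3221, 5))) = Add(Rational(5, 2), Rational(-3221, 10)) = Rational(-1598, 5) ≈ -319.60)
Add(13562, q) = Add(13562, Rational(-1598, 5)) = Rational(66212, 5)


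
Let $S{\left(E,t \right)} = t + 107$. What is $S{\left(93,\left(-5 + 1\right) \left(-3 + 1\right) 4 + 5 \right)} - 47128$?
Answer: $-46984$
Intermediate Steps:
$S{\left(E,t \right)} = 107 + t$
$S{\left(93,\left(-5 + 1\right) \left(-3 + 1\right) 4 + 5 \right)} - 47128 = \left(107 + \left(\left(-5 + 1\right) \left(-3 + 1\right) 4 + 5\right)\right) - 47128 = \left(107 + \left(\left(-4\right) \left(-2\right) 4 + 5\right)\right) - 47128 = \left(107 + \left(8 \cdot 4 + 5\right)\right) - 47128 = \left(107 + \left(32 + 5\right)\right) - 47128 = \left(107 + 37\right) - 47128 = 144 - 47128 = -46984$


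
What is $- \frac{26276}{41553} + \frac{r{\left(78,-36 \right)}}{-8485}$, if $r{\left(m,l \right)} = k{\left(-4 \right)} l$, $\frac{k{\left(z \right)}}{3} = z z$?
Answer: $- \frac{151148276}{352577205} \approx -0.4287$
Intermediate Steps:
$k{\left(z \right)} = 3 z^{2}$ ($k{\left(z \right)} = 3 z z = 3 z^{2}$)
$r{\left(m,l \right)} = 48 l$ ($r{\left(m,l \right)} = 3 \left(-4\right)^{2} l = 3 \cdot 16 l = 48 l$)
$- \frac{26276}{41553} + \frac{r{\left(78,-36 \right)}}{-8485} = - \frac{26276}{41553} + \frac{48 \left(-36\right)}{-8485} = \left(-26276\right) \frac{1}{41553} - - \frac{1728}{8485} = - \frac{26276}{41553} + \frac{1728}{8485} = - \frac{151148276}{352577205}$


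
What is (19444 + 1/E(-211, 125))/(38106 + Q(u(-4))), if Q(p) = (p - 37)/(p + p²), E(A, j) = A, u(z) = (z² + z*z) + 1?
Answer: 2301605163/4510644904 ≈ 0.51026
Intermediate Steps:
u(z) = 1 + 2*z² (u(z) = (z² + z²) + 1 = 2*z² + 1 = 1 + 2*z²)
Q(p) = (-37 + p)/(p + p²)
(19444 + 1/E(-211, 125))/(38106 + Q(u(-4))) = (19444 + 1/(-211))/(38106 + (-37 + (1 + 2*(-4)²))/((1 + 2*(-4)²)*(1 + (1 + 2*(-4)²)))) = (19444 - 1/211)/(38106 + (-37 + (1 + 2*16))/((1 + 2*16)*(1 + (1 + 2*16)))) = 4102683/(211*(38106 + (-37 + (1 + 32))/((1 + 32)*(1 + (1 + 32))))) = 4102683/(211*(38106 + (-37 + 33)/(33*(1 + 33)))) = 4102683/(211*(38106 + (1/33)*(-4)/34)) = 4102683/(211*(38106 + (1/33)*(1/34)*(-4))) = 4102683/(211*(38106 - 2/561)) = 4102683/(211*(21377464/561)) = (4102683/211)*(561/21377464) = 2301605163/4510644904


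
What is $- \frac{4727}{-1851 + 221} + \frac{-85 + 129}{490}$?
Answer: $\frac{293}{98} \approx 2.9898$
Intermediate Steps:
$- \frac{4727}{-1851 + 221} + \frac{-85 + 129}{490} = - \frac{4727}{-1630} + 44 \cdot \frac{1}{490} = \left(-4727\right) \left(- \frac{1}{1630}\right) + \frac{22}{245} = \frac{29}{10} + \frac{22}{245} = \frac{293}{98}$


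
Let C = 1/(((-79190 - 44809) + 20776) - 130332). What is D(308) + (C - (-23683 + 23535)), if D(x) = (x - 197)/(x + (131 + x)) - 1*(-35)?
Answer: 10651041971/58155195 ≈ 183.15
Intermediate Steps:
C = -1/233555 (C = 1/((-123999 + 20776) - 130332) = 1/(-103223 - 130332) = 1/(-233555) = -1/233555 ≈ -4.2816e-6)
D(x) = 35 + (-197 + x)/(131 + 2*x) (D(x) = (-197 + x)/(131 + 2*x) + 35 = 35 + (-197 + x)/(131 + 2*x))
D(308) + (C - (-23683 + 23535)) = (4388 + 71*308)/(131 + 2*308) + (-1/233555 - (-23683 + 23535)) = (4388 + 21868)/(131 + 616) + (-1/233555 - 1*(-148)) = 26256/747 + (-1/233555 + 148) = (1/747)*26256 + 34566139/233555 = 8752/249 + 34566139/233555 = 10651041971/58155195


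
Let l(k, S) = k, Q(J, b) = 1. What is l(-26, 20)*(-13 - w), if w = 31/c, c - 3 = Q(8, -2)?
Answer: 1079/2 ≈ 539.50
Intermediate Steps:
c = 4 (c = 3 + 1 = 4)
w = 31/4 ≈ 7.7500
l(-26, 20)*(-13 - w) = -26*(-13 - 1*31/4) = -26*(-13 - 31/4) = -26*(-83/4) = 1079/2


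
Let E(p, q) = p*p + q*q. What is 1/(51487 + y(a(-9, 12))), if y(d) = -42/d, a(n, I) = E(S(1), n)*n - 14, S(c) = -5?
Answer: 484/24919729 ≈ 1.9422e-5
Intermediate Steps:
E(p, q) = p**2 + q**2
a(n, I) = -14 + n*(25 + n**2) (a(n, I) = ((-5)**2 + n**2)*n - 14 = (25 + n**2)*n - 14 = n*(25 + n**2) - 14 = -14 + n*(25 + n**2))
1/(51487 + y(a(-9, 12))) = 1/(51487 - 42/(-14 - 9*(25 + (-9)**2))) = 1/(51487 - 42/(-14 - 9*(25 + 81))) = 1/(51487 - 42/(-14 - 9*106)) = 1/(51487 - 42/(-14 - 954)) = 1/(51487 - 42/(-968)) = 1/(51487 - 42*(-1/968)) = 1/(51487 + 21/484) = 1/(24919729/484) = 484/24919729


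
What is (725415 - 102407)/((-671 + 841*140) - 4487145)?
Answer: -155752/1092519 ≈ -0.14256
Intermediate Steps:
(725415 - 102407)/((-671 + 841*140) - 4487145) = 623008/((-671 + 117740) - 4487145) = 623008/(117069 - 4487145) = 623008/(-4370076) = 623008*(-1/4370076) = -155752/1092519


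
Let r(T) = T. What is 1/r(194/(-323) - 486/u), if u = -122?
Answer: 19703/66655 ≈ 0.29560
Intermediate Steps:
1/r(194/(-323) - 486/u) = 1/(194/(-323) - 486/(-122)) = 1/(194*(-1/323) - 486*(-1/122)) = 1/(-194/323 + 243/61) = 1/(66655/19703) = 19703/66655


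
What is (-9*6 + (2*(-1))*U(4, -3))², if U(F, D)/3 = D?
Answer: 1296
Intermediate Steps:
U(F, D) = 3*D
(-9*6 + (2*(-1))*U(4, -3))² = (-9*6 + (2*(-1))*(3*(-3)))² = (-54 - 2*(-9))² = (-54 + 18)² = (-36)² = 1296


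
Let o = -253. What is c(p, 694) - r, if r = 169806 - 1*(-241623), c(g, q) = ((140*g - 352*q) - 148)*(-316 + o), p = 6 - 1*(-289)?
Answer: 115172955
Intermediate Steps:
p = 295 (p = 6 + 289 = 295)
c(g, q) = 84212 - 79660*g + 200288*q (c(g, q) = ((140*g - 352*q) - 148)*(-316 - 253) = ((-352*q + 140*g) - 148)*(-569) = (-148 - 352*q + 140*g)*(-569) = 84212 - 79660*g + 200288*q)
r = 411429 (r = 169806 + 241623 = 411429)
c(p, 694) - r = (84212 - 79660*295 + 200288*694) - 1*411429 = (84212 - 23499700 + 138999872) - 411429 = 115584384 - 411429 = 115172955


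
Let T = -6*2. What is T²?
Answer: 144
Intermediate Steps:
T = -12
T² = (-12)² = 144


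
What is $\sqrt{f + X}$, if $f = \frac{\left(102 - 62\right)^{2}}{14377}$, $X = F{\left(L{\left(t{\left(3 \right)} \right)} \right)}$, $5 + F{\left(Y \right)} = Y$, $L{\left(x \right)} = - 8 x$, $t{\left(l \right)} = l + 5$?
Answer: $\frac{i \sqrt{14239167701}}{14377} \approx 8.2999 i$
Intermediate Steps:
$t{\left(l \right)} = 5 + l$
$F{\left(Y \right)} = -5 + Y$
$X = -69$ ($X = -5 - 8 \left(5 + 3\right) = -5 - 64 = -69$)
$f = \frac{1600}{14377}$ ($f = 40^{2} \cdot \frac{1}{14377} = 1600 \cdot \frac{1}{14377} = \frac{1600}{14377} \approx 0.11129$)
$\sqrt{f + X} = \sqrt{\frac{1600}{14377} - 69} = \sqrt{- \frac{990413}{14377}} = \frac{i \sqrt{14239167701}}{14377}$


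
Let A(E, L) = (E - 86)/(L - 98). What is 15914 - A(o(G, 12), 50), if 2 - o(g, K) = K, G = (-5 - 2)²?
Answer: 15912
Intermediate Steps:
G = 49 (G = (-7)² = 49)
o(g, K) = 2 - K
A(E, L) = (-86 + E)/(-98 + L)
15914 - A(o(G, 12), 50) = 15914 - (-86 + (2 - 1*12))/(-98 + 50) = 15914 - (-86 + (2 - 12))/(-48) = 15914 - (-1)*(-86 - 10)/48 = 15914 - (-1)*(-96)/48 = 15914 - 1*2 = 15914 - 2 = 15912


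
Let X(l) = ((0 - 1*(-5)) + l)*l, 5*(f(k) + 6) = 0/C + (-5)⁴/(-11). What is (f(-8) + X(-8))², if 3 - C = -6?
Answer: 5329/121 ≈ 44.041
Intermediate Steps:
C = 9 (C = 3 - 1*(-6) = 3 + 6 = 9)
f(k) = -191/11 (f(k) = -6 + (0/9 + (-5)⁴/(-11))/5 = -6 + (0*(⅑) + 625*(-1/11))/5 = -6 + (0 - 625/11)/5 = -6 + (⅕)*(-625/11) = -6 - 125/11 = -191/11)
X(l) = l*(5 + l) (X(l) = ((0 + 5) + l)*l = (5 + l)*l = l*(5 + l))
(f(-8) + X(-8))² = (-191/11 - 8*(5 - 8))² = (-191/11 - 8*(-3))² = (-191/11 + 24)² = (73/11)² = 5329/121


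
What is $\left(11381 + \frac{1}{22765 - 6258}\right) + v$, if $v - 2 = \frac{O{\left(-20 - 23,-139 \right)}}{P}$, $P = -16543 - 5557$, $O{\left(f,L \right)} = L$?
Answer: $\frac{244269071569}{21459100} \approx 11383.0$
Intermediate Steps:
$P = -22100$ ($P = -16543 - 5557 = -22100$)
$v = \frac{44339}{22100}$ ($v = 2 - \frac{139}{-22100} = 2 - - \frac{139}{22100} = 2 + \frac{139}{22100} = \frac{44339}{22100} \approx 2.0063$)
$\left(11381 + \frac{1}{22765 - 6258}\right) + v = \left(11381 + \frac{1}{22765 - 6258}\right) + \frac{44339}{22100} = \left(11381 + \frac{1}{16507}\right) + \frac{44339}{22100} = \frac{187866168}{16507} + \frac{44339}{22100} = \frac{244269071569}{21459100}$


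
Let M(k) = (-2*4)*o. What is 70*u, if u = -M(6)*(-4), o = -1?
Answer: 2240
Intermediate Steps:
M(k) = 8 (M(k) = -2*4*(-1) = -8*(-1) = 8)
u = 32 (u = -1*8*(-4) = -8*(-4) = 32)
70*u = 70*32 = 2240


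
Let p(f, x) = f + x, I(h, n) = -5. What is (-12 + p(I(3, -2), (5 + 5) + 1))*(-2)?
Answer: 12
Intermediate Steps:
(-12 + p(I(3, -2), (5 + 5) + 1))*(-2) = (-12 + (-5 + ((5 + 5) + 1)))*(-2) = (-12 + (-5 + (10 + 1)))*(-2) = (-12 + (-5 + 11))*(-2) = (-12 + 6)*(-2) = -6*(-2) = 12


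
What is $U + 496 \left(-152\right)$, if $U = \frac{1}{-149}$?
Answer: $- \frac{11233409}{149} \approx -75392.0$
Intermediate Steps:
$U = - \frac{1}{149} \approx -0.0067114$
$U + 496 \left(-152\right) = - \frac{1}{149} + 496 \left(-152\right) = - \frac{1}{149} - 75392 = - \frac{11233409}{149}$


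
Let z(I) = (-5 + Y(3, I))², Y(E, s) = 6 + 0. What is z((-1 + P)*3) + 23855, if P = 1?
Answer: 23856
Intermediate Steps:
Y(E, s) = 6
z(I) = 1 (z(I) = (-5 + 6)² = 1² = 1)
z((-1 + P)*3) + 23855 = 1 + 23855 = 23856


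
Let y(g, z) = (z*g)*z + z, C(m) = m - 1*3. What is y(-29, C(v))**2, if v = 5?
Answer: 12996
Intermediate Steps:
C(m) = -3 + m (C(m) = m - 3 = -3 + m)
y(g, z) = z + g*z**2 (y(g, z) = (g*z)*z + z = g*z**2 + z = z + g*z**2)
y(-29, C(v))**2 = ((-3 + 5)*(1 - 29*(-3 + 5)))**2 = (2*(1 - 29*2))**2 = (2*(1 - 58))**2 = (2*(-57))**2 = (-114)**2 = 12996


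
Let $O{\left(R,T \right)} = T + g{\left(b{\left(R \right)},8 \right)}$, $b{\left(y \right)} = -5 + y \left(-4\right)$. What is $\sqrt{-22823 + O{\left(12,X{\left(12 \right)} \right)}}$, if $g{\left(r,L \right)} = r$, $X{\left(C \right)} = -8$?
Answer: $2 i \sqrt{5721} \approx 151.27 i$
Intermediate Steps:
$b{\left(y \right)} = -5 - 4 y$
$O{\left(R,T \right)} = -5 + T - 4 R$ ($O{\left(R,T \right)} = T - \left(5 + 4 R\right) = -5 + T - 4 R$)
$\sqrt{-22823 + O{\left(12,X{\left(12 \right)} \right)}} = \sqrt{-22823 - 61} = \sqrt{-22884} = 2 i \sqrt{5721}$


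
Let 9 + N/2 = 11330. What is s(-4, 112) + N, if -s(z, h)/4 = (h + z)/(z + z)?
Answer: 22696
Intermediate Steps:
s(z, h) = -2*(h + z)/z (s(z, h) = -4*(h + z)/(z + z) = -4*(h + z)/(2*z) = -4*(h + z)*1/(2*z) = -2*(h + z)/z)
N = 22642 (N = -18 + 2*11330 = -18 + 22660 = 22642)
s(-4, 112) + N = (-2 - 2*112/(-4)) + 22642 = (-2 - 2*112*(-1/4)) + 22642 = (-2 + 56) + 22642 = 54 + 22642 = 22696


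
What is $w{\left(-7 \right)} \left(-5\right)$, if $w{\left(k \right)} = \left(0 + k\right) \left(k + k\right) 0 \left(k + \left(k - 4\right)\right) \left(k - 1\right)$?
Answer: $0$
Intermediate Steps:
$w{\left(k \right)} = 0$ ($w{\left(k \right)} = k 2 k 0 \left(k + \left(-4 + k\right)\right) \left(-1 + k\right) = 2 k^{2} \cdot 0 \left(-4 + 2 k\right) \left(-1 + k\right) = 0 \left(-1 + k\right) \left(-4 + 2 k\right) = 0$)
$w{\left(-7 \right)} \left(-5\right) = 0 \left(-5\right) = 0$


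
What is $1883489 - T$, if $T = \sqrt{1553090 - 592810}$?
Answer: $1883489 - 2 \sqrt{240070} \approx 1.8825 \cdot 10^{6}$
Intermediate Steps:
$T = 2 \sqrt{240070}$ ($T = \sqrt{1553090 - 592810} = \sqrt{960280} = 2 \sqrt{240070} \approx 979.94$)
$1883489 - T = 1883489 - 2 \sqrt{240070}$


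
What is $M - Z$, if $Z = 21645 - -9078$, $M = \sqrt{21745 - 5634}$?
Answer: $-30723 + \sqrt{16111} \approx -30596.0$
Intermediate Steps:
$M = \sqrt{16111} \approx 126.93$
$Z = 30723$ ($Z = 21645 + 9078 = 30723$)
$M - Z = \sqrt{16111} - 30723 = -30723 + \sqrt{16111}$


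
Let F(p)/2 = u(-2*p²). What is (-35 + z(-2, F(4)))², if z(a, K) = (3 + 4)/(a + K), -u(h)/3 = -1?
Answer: 17689/16 ≈ 1105.6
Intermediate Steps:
u(h) = 3 (u(h) = -3*(-1) = 3)
F(p) = 6 (F(p) = 2*3 = 6)
z(a, K) = 7/(K + a)
(-35 + z(-2, F(4)))² = (-35 + 7/(6 - 2))² = (-35 + 7/4)² = (-133/4)² = 17689/16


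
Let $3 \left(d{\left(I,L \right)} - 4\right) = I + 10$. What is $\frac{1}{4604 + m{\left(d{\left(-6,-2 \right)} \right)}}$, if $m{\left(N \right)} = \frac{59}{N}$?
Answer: $\frac{16}{73841} \approx 0.00021668$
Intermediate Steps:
$d{\left(I,L \right)} = \frac{22}{3} + \frac{I}{3}$ ($d{\left(I,L \right)} = 4 + \frac{I + 10}{3} = 4 + \frac{10 + I}{3} = 4 + \left(\frac{10}{3} + \frac{I}{3}\right) = \frac{22}{3} + \frac{I}{3}$)
$\frac{1}{4604 + m{\left(d{\left(-6,-2 \right)} \right)}} = \frac{1}{4604 + \frac{59}{\frac{22}{3} + \frac{1}{3} \left(-6\right)}} = \frac{1}{4604 + \frac{59}{\frac{22}{3} - 2}} = \frac{1}{4604 + \frac{59}{\frac{16}{3}}} = \frac{1}{4604 + 59 \cdot \frac{3}{16}} = \frac{1}{4604 + \frac{177}{16}} = \frac{1}{\frac{73841}{16}} = \frac{16}{73841}$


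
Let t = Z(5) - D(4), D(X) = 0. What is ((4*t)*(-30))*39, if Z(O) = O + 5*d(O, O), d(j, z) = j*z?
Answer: -608400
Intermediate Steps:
Z(O) = O + 5*O² (Z(O) = O + 5*(O*O) = O + 5*O²)
t = 130 (t = 5*(1 + 5*5) - 1*0 = 5*(1 + 25) + 0 = 5*26 + 0 = 130 + 0 = 130)
((4*t)*(-30))*39 = ((4*130)*(-30))*39 = (520*(-30))*39 = -15600*39 = -608400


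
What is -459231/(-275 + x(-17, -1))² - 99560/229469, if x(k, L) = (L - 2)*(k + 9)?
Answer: -111651657899/14456776469 ≈ -7.7231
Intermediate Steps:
x(k, L) = (-2 + L)*(9 + k)
-459231/(-275 + x(-17, -1))² - 99560/229469 = -459231/(-275 + (-18 - 2*(-17) + 9*(-1) - 1*(-17)))² - 99560/229469 = -459231/(-275 + (-18 + 34 - 9 + 17))² - 99560*1/229469 = -459231/(-275 + 24)² - 99560/229469 = -459231/((-251)²) - 99560/229469 = -459231/63001 - 99560/229469 = -111651657899/14456776469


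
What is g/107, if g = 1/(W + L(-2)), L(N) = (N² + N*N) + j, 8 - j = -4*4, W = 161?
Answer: 1/20651 ≈ 4.8424e-5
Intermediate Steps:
j = 24 (j = 8 - (-4)*4 = 8 - 1*(-16) = 8 + 16 = 24)
L(N) = 24 + 2*N² (L(N) = (N² + N*N) + 24 = (N² + N²) + 24 = 2*N² + 24 = 24 + 2*N²)
g = 1/193 (g = 1/(161 + (24 + 2*(-2)²)) = 1/(161 + (24 + 2*4)) = 1/(161 + (24 + 8)) = 1/(161 + 32) = 1/193 ≈ 0.0051813)
g/107 = (1/193)/107 = (1/193)*(1/107) = 1/20651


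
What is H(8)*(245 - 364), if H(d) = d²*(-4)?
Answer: 30464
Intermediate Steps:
H(d) = -4*d²
H(8)*(245 - 364) = (-4*8²)*(245 - 364) = -4*64*(-119) = -256*(-119) = 30464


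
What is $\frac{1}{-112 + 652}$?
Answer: $\frac{1}{540} \approx 0.0018519$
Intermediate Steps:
$\frac{1}{-112 + 652} = \frac{1}{540}$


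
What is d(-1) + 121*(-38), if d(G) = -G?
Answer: -4597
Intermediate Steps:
d(-1) + 121*(-38) = -1*(-1) + 121*(-38) = 1 - 4598 = -4597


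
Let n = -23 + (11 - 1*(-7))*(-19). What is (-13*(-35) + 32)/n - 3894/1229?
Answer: -2019833/448585 ≈ -4.5027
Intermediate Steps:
n = -365 (n = -23 + (11 + 7)*(-19) = -23 + 18*(-19) = -23 - 342 = -365)
(-13*(-35) + 32)/n - 3894/1229 = (-13*(-35) + 32)/(-365) - 3894/1229 = (455 + 32)*(-1/365) - 3894*1/1229 = 487*(-1/365) - 3894/1229 = -487/365 - 3894/1229 = -2019833/448585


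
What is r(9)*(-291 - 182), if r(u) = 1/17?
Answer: -473/17 ≈ -27.824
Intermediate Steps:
r(u) = 1/17 (r(u) = 1*(1/17) = 1/17)
r(9)*(-291 - 182) = (-291 - 182)/17 = (1/17)*(-473) = -473/17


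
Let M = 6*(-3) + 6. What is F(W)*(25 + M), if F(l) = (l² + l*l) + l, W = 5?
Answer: 715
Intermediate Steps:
M = -12 (M = -18 + 6 = -12)
F(l) = l + 2*l² (F(l) = (l² + l²) + l = 2*l² + l = l + 2*l²)
F(W)*(25 + M) = (5*(1 + 2*5))*(25 - 12) = (5*(1 + 10))*13 = (5*11)*13 = 55*13 = 715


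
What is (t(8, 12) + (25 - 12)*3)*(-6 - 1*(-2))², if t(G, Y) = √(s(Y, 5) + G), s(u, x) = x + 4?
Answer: 624 + 16*√17 ≈ 689.97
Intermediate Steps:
s(u, x) = 4 + x
t(G, Y) = √(9 + G) (t(G, Y) = √((4 + 5) + G) = √(9 + G))
(t(8, 12) + (25 - 12)*3)*(-6 - 1*(-2))² = (√(9 + 8) + (25 - 12)*3)*(-6 - 1*(-2))² = (√17 + 13*3)*(-6 + 2)² = (√17 + 39)*(-4)² = (39 + √17)*16 = 624 + 16*√17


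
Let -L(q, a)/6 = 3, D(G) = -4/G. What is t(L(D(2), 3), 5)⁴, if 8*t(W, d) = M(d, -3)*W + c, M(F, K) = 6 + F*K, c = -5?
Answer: 607573201/4096 ≈ 1.4833e+5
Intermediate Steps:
L(q, a) = -18 (L(q, a) = -6*3 = -18)
t(W, d) = -5/8 + W*(6 - 3*d)/8 (t(W, d) = ((6 + d*(-3))*W - 5)/8 = ((6 - 3*d)*W - 5)/8 = (W*(6 - 3*d) - 5)/8 = (-5 + W*(6 - 3*d))/8 = -5/8 + W*(6 - 3*d)/8)
t(L(D(2), 3), 5)⁴ = (-5/8 + (3/8)*(-18)*(2 - 1*5))⁴ = (-5/8 + (3/8)*(-18)*(2 - 5))⁴ = (-5/8 + (3/8)*(-18)*(-3))⁴ = (-5/8 + 81/4)⁴ = (157/8)⁴ = 607573201/4096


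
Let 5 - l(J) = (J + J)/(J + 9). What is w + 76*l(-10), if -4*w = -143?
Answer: -4417/4 ≈ -1104.3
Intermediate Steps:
w = 143/4 (w = -¼*(-143) = 143/4 ≈ 35.750)
l(J) = 5 - 2*J/(9 + J) (l(J) = 5 - (J + J)/(J + 9) = 5 - 2*J/(9 + J))
w + 76*l(-10) = 143/4 + 76*(3*(15 - 10)/(9 - 10)) = 143/4 + 76*(3*5/(-1)) = 143/4 + 76*(3*(-1)*5) = 143/4 + 76*(-15) = 143/4 - 1140 = -4417/4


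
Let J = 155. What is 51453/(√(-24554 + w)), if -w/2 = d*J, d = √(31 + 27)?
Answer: -51453*I*√2/(2*√(12277 + 155*√58)) ≈ -313.63*I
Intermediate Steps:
d = √58 ≈ 7.6158
w = -310*√58 (w = -2*√58*155 = -310*√58 ≈ -2360.9)
51453/(√(-24554 + w)) = 51453/(√(-24554 - 310*√58)) = 51453/√(-24554 - 310*√58)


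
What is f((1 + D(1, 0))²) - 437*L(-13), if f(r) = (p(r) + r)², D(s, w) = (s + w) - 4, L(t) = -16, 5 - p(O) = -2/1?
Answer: 7113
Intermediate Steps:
p(O) = 7 (p(O) = 5 - (-2)/1 = 5 - (-2) = 5 - 1*(-2) = 5 + 2 = 7)
D(s, w) = -4 + s + w
f(r) = (7 + r)²
f((1 + D(1, 0))²) - 437*L(-13) = (7 + (1 + (-4 + 1 + 0))²)² - 437*(-16) = (7 + (1 - 3)²)² + 6992 = (7 + (-2)²)² + 6992 = (7 + 4)² + 6992 = 11² + 6992 = 121 + 6992 = 7113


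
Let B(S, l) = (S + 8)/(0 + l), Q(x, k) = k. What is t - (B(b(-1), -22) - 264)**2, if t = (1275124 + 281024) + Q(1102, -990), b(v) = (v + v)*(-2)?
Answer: 179706018/121 ≈ 1.4852e+6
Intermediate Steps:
b(v) = -4*v (b(v) = (2*v)*(-2) = -4*v)
B(S, l) = (8 + S)/l
t = 1555158 (t = (1275124 + 281024) - 990 = 1556148 - 990 = 1555158)
t - (B(b(-1), -22) - 264)**2 = 1555158 - ((8 - 4*(-1))/(-22) - 264)**2 = 1555158 - (-(8 + 4)/22 - 264)**2 = 1555158 - (-1/22*12 - 264)**2 = 1555158 - (-6/11 - 264)**2 = 1555158 - (-2910/11)**2 = 1555158 - 1*8468100/121 = 1555158 - 8468100/121 = 179706018/121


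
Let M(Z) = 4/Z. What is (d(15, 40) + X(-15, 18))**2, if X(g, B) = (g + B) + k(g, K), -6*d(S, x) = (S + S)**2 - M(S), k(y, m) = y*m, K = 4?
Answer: 86731969/2025 ≈ 42831.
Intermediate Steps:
k(y, m) = m*y
d(S, x) = -2*S**2/3 + 2/(3*S) (d(S, x) = -((S + S)**2 - 4/S)/6 = -((2*S)**2 - 4/S)/6 = -(4*S**2 - 4/S)/6 = -(-4/S + 4*S**2)/6 = -2*S**2/3 + 2/(3*S))
X(g, B) = B + 5*g (X(g, B) = (g + B) + 4*g = (B + g) + 4*g = B + 5*g)
(d(15, 40) + X(-15, 18))**2 = ((2/3)*(1 - 1*15**3)/15 + (18 + 5*(-15)))**2 = ((2/3)*(1/15)*(1 - 1*3375) + (18 - 75))**2 = ((2/3)*(1/15)*(1 - 3375) - 57)**2 = ((2/3)*(1/15)*(-3374) - 57)**2 = (-6748/45 - 57)**2 = (-9313/45)**2 = 86731969/2025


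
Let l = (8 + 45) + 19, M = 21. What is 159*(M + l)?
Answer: 14787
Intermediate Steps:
l = 72 (l = 53 + 19 = 72)
159*(M + l) = 159*(21 + 72) = 159*93 = 14787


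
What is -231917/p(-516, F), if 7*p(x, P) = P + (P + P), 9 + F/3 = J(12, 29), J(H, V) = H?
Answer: -1623419/27 ≈ -60127.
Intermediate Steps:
F = 9 (F = -27 + 3*12 = -27 + 36 = 9)
p(x, P) = 3*P/7 (p(x, P) = (P + (P + P))/7 = (P + 2*P)/7 = (3*P)/7 = 3*P/7)
-231917/p(-516, F) = -231917/((3/7)*9) = -231917/27/7 = -231917*7/27 = -1623419/27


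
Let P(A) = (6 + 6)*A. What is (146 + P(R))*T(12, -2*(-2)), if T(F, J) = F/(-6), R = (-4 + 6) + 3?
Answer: -412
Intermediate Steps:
R = 5 (R = 2 + 3 = 5)
P(A) = 12*A
T(F, J) = -F/6 (T(F, J) = F*(-⅙) = -F/6)
(146 + P(R))*T(12, -2*(-2)) = (146 + 12*5)*(-⅙*12) = (146 + 60)*(-2) = 206*(-2) = -412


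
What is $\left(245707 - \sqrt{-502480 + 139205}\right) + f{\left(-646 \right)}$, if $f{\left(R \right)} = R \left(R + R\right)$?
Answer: $1080339 - 5 i \sqrt{14531} \approx 1.0803 \cdot 10^{6} - 602.72 i$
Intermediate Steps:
$f{\left(R \right)} = 2 R^{2}$ ($f{\left(R \right)} = R 2 R = 2 R^{2}$)
$\left(245707 - \sqrt{-502480 + 139205}\right) + f{\left(-646 \right)} = \left(245707 - \sqrt{-502480 + 139205}\right) + 2 \left(-646\right)^{2} = \left(245707 - \sqrt{-363275}\right) + 2 \cdot 417316 = \left(245707 - 5 i \sqrt{14531}\right) + 834632 = 1080339 - 5 i \sqrt{14531}$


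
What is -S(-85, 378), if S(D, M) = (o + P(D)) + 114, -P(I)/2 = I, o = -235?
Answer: -49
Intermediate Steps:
P(I) = -2*I
S(D, M) = -121 - 2*D (S(D, M) = (-235 - 2*D) + 114 = -121 - 2*D)
-S(-85, 378) = -(-121 - 2*(-85)) = -(-121 + 170) = -1*49 = -49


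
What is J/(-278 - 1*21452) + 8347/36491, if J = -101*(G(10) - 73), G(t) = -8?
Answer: -117152561/792949430 ≈ -0.14774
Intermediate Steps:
J = 8181 (J = -101*(-8 - 73) = -101*(-81) = 8181)
J/(-278 - 1*21452) + 8347/36491 = 8181/(-278 - 1*21452) + 8347/36491 = 8181/(-278 - 21452) + 8347*(1/36491) = 8181/(-21730) + 8347/36491 = 8181*(-1/21730) + 8347/36491 = -8181/21730 + 8347/36491 = -117152561/792949430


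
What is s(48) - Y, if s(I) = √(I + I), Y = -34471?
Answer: 34471 + 4*√6 ≈ 34481.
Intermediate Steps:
s(I) = √2*√I (s(I) = √(2*I) = √2*√I)
s(48) - Y = √2*√48 - 1*(-34471) = √2*(4*√3) + 34471 = 4*√6 + 34471 = 34471 + 4*√6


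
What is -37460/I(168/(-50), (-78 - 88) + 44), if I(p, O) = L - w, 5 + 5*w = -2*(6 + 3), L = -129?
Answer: 93650/311 ≈ 301.13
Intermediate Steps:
w = -23/5 (w = -1 + (-2*(6 + 3))/5 = -1 + (-2*9)/5 = -1 + (⅕)*(-18) = -1 - 18/5 = -23/5 ≈ -4.6000)
I(p, O) = -622/5 (I(p, O) = -129 - 1*(-23/5) = -129 + 23/5 = -622/5)
-37460/I(168/(-50), (-78 - 88) + 44) = -37460/(-622/5) = -37460*(-5/622) = 93650/311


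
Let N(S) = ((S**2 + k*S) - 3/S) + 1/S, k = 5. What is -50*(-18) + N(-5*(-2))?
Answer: 5249/5 ≈ 1049.8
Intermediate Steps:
N(S) = S**2 - 2/S + 5*S (N(S) = ((S**2 + 5*S) - 3/S) + 1/S = (S**2 - 3/S + 5*S) + 1/S = S**2 - 2/S + 5*S)
-50*(-18) + N(-5*(-2)) = -50*(-18) + (-2 + (-5*(-2))**2*(5 - 5*(-2)))/((-5*(-2))) = 900 + (-2 + 10**2*(5 + 10))/10 = 900 + (-2 + 100*15)/10 = 900 + (-2 + 1500)/10 = 900 + (1/10)*1498 = 900 + 749/5 = 5249/5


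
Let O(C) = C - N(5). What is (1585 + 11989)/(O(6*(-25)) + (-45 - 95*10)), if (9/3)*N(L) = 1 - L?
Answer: -40722/3431 ≈ -11.869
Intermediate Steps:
N(L) = ⅓ - L/3 (N(L) = (1 - L)/3 = ⅓ - L/3)
O(C) = 4/3 + C (O(C) = C - (⅓ - ⅓*5) = C - (⅓ - 5/3) = C - 1*(-4/3) = C + 4/3 = 4/3 + C)
(1585 + 11989)/(O(6*(-25)) + (-45 - 95*10)) = (1585 + 11989)/((4/3 + 6*(-25)) + (-45 - 95*10)) = 13574/((4/3 - 150) + (-45 - 950)) = 13574/(-446/3 - 995) = 13574/(-3431/3) = 13574*(-3/3431) = -40722/3431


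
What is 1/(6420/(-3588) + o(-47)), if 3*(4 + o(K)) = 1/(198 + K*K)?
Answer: -2159079/12499252 ≈ -0.17274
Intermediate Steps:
o(K) = -4 + 1/(3*(198 + K**2)) (o(K) = -4 + 1/(3*(198 + K*K)) = -4 + 1/(3*(198 + K**2)))
1/(6420/(-3588) + o(-47)) = 1/(6420/(-3588) + (-2375 - 12*(-47)**2)/(3*(198 + (-47)**2))) = 1/(6420*(-1/3588) + (-2375 - 12*2209)/(3*(198 + 2209))) = 1/(-535/299 + (1/3)*(-2375 - 26508)/2407) = 1/(-535/299 + (1/3)*(1/2407)*(-28883)) = 1/(-535/299 - 28883/7221) = 1/(-12499252/2159079) = -2159079/12499252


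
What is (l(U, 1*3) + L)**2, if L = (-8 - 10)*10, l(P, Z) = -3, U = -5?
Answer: 33489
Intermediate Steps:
L = -180 (L = -18*10 = -180)
(l(U, 1*3) + L)**2 = (-3 - 180)**2 = (-183)**2 = 33489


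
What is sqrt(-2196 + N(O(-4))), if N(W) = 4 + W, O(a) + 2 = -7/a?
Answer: I*sqrt(8769)/2 ≈ 46.821*I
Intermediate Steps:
O(a) = -2 - 7/a
sqrt(-2196 + N(O(-4))) = sqrt(-2196 + (4 + (-2 - 7/(-4)))) = sqrt(-2196 + (4 + (-2 - 7*(-1/4)))) = sqrt(-2196 + (4 + (-2 + 7/4))) = sqrt(-2196 + (4 - 1/4)) = sqrt(-2196 + 15/4) = sqrt(-8769/4) = I*sqrt(8769)/2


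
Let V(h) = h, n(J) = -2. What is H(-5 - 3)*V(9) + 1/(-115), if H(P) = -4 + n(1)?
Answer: -6211/115 ≈ -54.009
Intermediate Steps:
H(P) = -6 (H(P) = -4 - 2 = -6)
H(-5 - 3)*V(9) + 1/(-115) = -6*9 + 1/(-115) = -54 - 1/115 = -6211/115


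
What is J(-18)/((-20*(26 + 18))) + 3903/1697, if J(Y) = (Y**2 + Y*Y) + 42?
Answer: 226371/149336 ≈ 1.5159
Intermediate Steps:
J(Y) = 42 + 2*Y**2 (J(Y) = (Y**2 + Y**2) + 42 = 2*Y**2 + 42 = 42 + 2*Y**2)
J(-18)/((-20*(26 + 18))) + 3903/1697 = (42 + 2*(-18)**2)/((-20*(26 + 18))) + 3903/1697 = (42 + 2*324)/((-20*44)) + 3903*(1/1697) = (42 + 648)/(-880) + 3903/1697 = 690*(-1/880) + 3903/1697 = -69/88 + 3903/1697 = 226371/149336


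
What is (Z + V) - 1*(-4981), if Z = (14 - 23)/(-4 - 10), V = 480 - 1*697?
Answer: 66705/14 ≈ 4764.6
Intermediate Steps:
V = -217 (V = 480 - 697 = -217)
Z = 9/14 (Z = -9/(-14) = -9*(-1/14) = 9/14 ≈ 0.64286)
(Z + V) - 1*(-4981) = (9/14 - 217) - 1*(-4981) = -3029/14 + 4981 = 66705/14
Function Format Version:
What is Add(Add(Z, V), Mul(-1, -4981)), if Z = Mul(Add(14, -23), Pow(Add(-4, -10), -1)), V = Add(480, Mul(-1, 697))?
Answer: Rational(66705, 14) ≈ 4764.6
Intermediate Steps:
V = -217 (V = Add(480, -697) = -217)
Z = Rational(9, 14) (Z = Mul(-9, Pow(-14, -1)) = Mul(-9, Rational(-1, 14)) = Rational(9, 14) ≈ 0.64286)
Add(Add(Z, V), Mul(-1, -4981)) = Add(Add(Rational(9, 14), -217), Mul(-1, -4981)) = Add(Rational(-3029, 14), 4981) = Rational(66705, 14)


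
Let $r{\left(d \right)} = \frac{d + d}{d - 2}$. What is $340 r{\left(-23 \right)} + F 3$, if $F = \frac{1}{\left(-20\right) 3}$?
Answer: $\frac{12511}{20} \approx 625.55$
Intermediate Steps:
$F = - \frac{1}{60}$ ($F = \frac{1}{-60} = - \frac{1}{60} \approx -0.016667$)
$r{\left(d \right)} = \frac{2 d}{-2 + d}$
$340 r{\left(-23 \right)} + F 3 = 340 \cdot 2 \left(-23\right) \frac{1}{-2 - 23} - \frac{1}{20} = 340 \cdot 2 \left(-23\right) \frac{1}{-25} - \frac{1}{20} = 340 \cdot 2 \left(-23\right) \left(- \frac{1}{25}\right) - \frac{1}{20} = 340 \cdot \frac{46}{25} - \frac{1}{20} = \frac{3128}{5} - \frac{1}{20} = \frac{12511}{20}$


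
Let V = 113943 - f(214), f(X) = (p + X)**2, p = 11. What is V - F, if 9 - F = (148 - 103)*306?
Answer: 77079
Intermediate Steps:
f(X) = (11 + X)**2
V = 63318 (V = 113943 - (11 + 214)**2 = 113943 - 1*225**2 = 113943 - 1*50625 = 113943 - 50625 = 63318)
F = -13761 (F = 9 - (148 - 103)*306 = 9 - 45*306 = 9 - 1*13770 = 9 - 13770 = -13761)
V - F = 63318 - 1*(-13761) = 63318 + 13761 = 77079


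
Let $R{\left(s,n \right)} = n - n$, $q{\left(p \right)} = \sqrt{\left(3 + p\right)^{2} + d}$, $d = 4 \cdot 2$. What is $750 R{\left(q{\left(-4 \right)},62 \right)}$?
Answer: $0$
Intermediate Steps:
$d = 8$
$q{\left(p \right)} = \sqrt{8 + \left(3 + p\right)^{2}}$ ($q{\left(p \right)} = \sqrt{\left(3 + p\right)^{2} + 8} = \sqrt{8 + \left(3 + p\right)^{2}}$)
$R{\left(s,n \right)} = 0$
$750 R{\left(q{\left(-4 \right)},62 \right)} = 750 \cdot 0 = 0$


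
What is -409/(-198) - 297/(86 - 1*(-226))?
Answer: 11467/10296 ≈ 1.1137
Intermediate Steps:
-409/(-198) - 297/(86 - 1*(-226)) = -409*(-1/198) - 297/(86 + 226) = 409/198 - 297/312 = 409/198 - 297*1/312 = 409/198 - 99/104 = 11467/10296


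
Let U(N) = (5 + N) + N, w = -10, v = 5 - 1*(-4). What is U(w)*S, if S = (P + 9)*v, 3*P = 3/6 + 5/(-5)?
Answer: -2385/2 ≈ -1192.5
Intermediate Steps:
v = 9 (v = 5 + 4 = 9)
P = -1/6 (P = (3/6 + 5/(-5))/3 = (3*(1/6) + 5*(-1/5))/3 = (1/2 - 1)/3 = (1/3)*(-1/2) = -1/6 ≈ -0.16667)
S = 159/2 (S = (-1/6 + 9)*9 = (53/6)*9 = 159/2 ≈ 79.500)
U(N) = 5 + 2*N
U(w)*S = (5 + 2*(-10))*(159/2) = (5 - 20)*(159/2) = -15*159/2 = -2385/2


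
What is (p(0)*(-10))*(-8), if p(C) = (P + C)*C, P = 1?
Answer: 0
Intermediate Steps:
p(C) = C*(1 + C) (p(C) = (1 + C)*C = C*(1 + C))
(p(0)*(-10))*(-8) = ((0*(1 + 0))*(-10))*(-8) = ((0*1)*(-10))*(-8) = (0*(-10))*(-8) = 0*(-8) = 0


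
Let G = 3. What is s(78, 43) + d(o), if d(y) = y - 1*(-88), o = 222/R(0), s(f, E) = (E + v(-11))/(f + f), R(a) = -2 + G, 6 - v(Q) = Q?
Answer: 4035/13 ≈ 310.38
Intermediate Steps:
v(Q) = 6 - Q
R(a) = 1 (R(a) = -2 + 3 = 1)
s(f, E) = (17 + E)/(2*f) (s(f, E) = (E + (6 - 1*(-11)))/(f + f) = (E + (6 + 11))/((2*f)) = (E + 17)*(1/(2*f)) = (17 + E)*(1/(2*f)) = (17 + E)/(2*f))
o = 222 (o = 222/1 = 222*1 = 222)
d(y) = 88 + y (d(y) = y + 88 = 88 + y)
s(78, 43) + d(o) = (½)*(17 + 43)/78 + (88 + 222) = (½)*(1/78)*60 + 310 = 5/13 + 310 = 4035/13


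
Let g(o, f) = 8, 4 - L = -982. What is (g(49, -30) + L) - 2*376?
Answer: 242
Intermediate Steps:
L = 986 (L = 4 - 1*(-982) = 4 + 982 = 986)
(g(49, -30) + L) - 2*376 = (8 + 986) - 2*376 = 994 - 752 = 242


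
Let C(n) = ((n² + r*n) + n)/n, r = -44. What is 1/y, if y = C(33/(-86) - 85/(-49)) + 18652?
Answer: 4214/78424019 ≈ 5.3734e-5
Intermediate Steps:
C(n) = (n² - 43*n)/n (C(n) = ((n² - 44*n) + n)/n = (n² - 43*n)/n)
y = 78424019/4214 (y = (-43 + (33/(-86) - 85/(-49))) + 18652 = (-43 + (33*(-1/86) - 85*(-1/49))) + 18652 = (-43 + (-33/86 + 85/49)) + 18652 = (-43 + 5693/4214) + 18652 = -175509/4214 + 18652 = 78424019/4214 ≈ 18610.)
1/y = 1/(78424019/4214) = 4214/78424019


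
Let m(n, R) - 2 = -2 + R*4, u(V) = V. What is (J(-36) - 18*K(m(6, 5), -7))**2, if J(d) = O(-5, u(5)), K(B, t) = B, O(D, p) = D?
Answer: 133225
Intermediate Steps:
m(n, R) = 4*R (m(n, R) = 2 + (-2 + R*4) = 2 + (-2 + 4*R) = 4*R)
J(d) = -5
(J(-36) - 18*K(m(6, 5), -7))**2 = (-5 - 72*5)**2 = (-5 - 18*20)**2 = (-5 - 360)**2 = (-365)**2 = 133225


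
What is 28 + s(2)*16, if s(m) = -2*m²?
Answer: -100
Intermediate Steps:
28 + s(2)*16 = 28 - 2*2²*16 = 28 - 2*4*16 = 28 - 8*16 = 28 - 128 = -100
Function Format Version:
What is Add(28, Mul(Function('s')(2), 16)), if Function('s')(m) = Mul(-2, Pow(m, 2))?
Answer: -100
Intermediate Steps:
Add(28, Mul(Function('s')(2), 16)) = Add(28, Mul(Mul(-2, Pow(2, 2)), 16)) = Add(28, Mul(Mul(-2, 4), 16)) = Add(28, Mul(-8, 16)) = Add(28, -128) = -100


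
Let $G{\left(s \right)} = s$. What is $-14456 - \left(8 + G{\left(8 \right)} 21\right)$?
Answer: $-14632$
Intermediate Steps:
$-14456 - \left(8 + G{\left(8 \right)} 21\right) = -14456 - \left(8 + 8 \cdot 21\right) = -14456 - \left(8 + 168\right) = -14456 - 176 = -14632$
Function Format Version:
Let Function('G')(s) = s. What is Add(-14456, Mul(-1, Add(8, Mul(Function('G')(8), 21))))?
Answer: -14632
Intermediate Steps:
Add(-14456, Mul(-1, Add(8, Mul(Function('G')(8), 21)))) = Add(-14456, Mul(-1, Add(8, Mul(8, 21)))) = Add(-14456, Mul(-1, Add(8, 168))) = Add(-14456, Mul(-1, 176)) = Add(-14456, -176) = -14632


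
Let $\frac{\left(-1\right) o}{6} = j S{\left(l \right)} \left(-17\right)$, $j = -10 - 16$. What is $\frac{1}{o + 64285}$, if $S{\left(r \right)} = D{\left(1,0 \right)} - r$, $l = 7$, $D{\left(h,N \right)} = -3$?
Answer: $\frac{1}{90805} \approx 1.1013 \cdot 10^{-5}$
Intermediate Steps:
$j = -26$ ($j = -10 - 16 = -26$)
$S{\left(r \right)} = -3 - r$
$o = 26520$ ($o = - 6 - 26 \left(-3 - 7\right) \left(-17\right) = - 6 \left(-26\right) \left(-10\right) \left(-17\right) = - 6 \cdot 260 \left(-17\right) = \left(-6\right) \left(-4420\right) = 26520$)
$\frac{1}{o + 64285} = \frac{1}{26520 + 64285} = \frac{1}{90805}$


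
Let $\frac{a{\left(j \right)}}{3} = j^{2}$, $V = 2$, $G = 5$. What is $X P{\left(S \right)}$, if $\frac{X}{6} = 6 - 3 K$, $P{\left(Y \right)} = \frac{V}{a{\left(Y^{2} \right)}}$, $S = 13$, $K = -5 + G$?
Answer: $\frac{24}{28561} \approx 0.00084031$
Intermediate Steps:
$K = 0$ ($K = -5 + 5 = 0$)
$a{\left(j \right)} = 3 j^{2}$
$P{\left(Y \right)} = \frac{2}{3 Y^{4}}$ ($P{\left(Y \right)} = \frac{2}{3 \left(Y^{2}\right)^{2}} = \frac{2}{3 Y^{4}}$)
$X = 36$ ($X = 6 \left(6 - 0\right) = 6 \left(6 + 0\right) = 6 \cdot 6 = 36$)
$X P{\left(S \right)} = 36 \frac{2}{3 \cdot 28561} = 36 \cdot \frac{2}{3} \cdot \frac{1}{28561} = 36 \cdot \frac{2}{85683} = \frac{24}{28561}$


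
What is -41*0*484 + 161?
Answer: 161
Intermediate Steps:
-41*0*484 + 161 = 0*484 + 161 = 0 + 161 = 161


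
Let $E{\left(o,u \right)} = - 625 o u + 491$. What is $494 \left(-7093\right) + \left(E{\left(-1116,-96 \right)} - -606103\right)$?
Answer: $-69857348$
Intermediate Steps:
$E{\left(o,u \right)} = 491 - 625 o u$ ($E{\left(o,u \right)} = - 625 o u + 491 = 491 - 625 o u$)
$494 \left(-7093\right) + \left(E{\left(-1116,-96 \right)} - -606103\right) = 494 \left(-7093\right) + \left(\left(491 - \left(-697500\right) \left(-96\right)\right) - -606103\right) = -3503942 + \left(\left(491 - 66960000\right) + 606103\right) = -3503942 + \left(-66959509 + 606103\right) = -3503942 - 66353406 = -69857348$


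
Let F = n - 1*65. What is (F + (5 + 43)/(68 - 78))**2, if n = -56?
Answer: 395641/25 ≈ 15826.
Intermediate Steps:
F = -121 (F = -56 - 1*65 = -56 - 65 = -121)
(F + (5 + 43)/(68 - 78))**2 = (-121 + (5 + 43)/(68 - 78))**2 = (-121 + 48/(-10))**2 = (-121 + 48*(-1/10))**2 = (-121 - 24/5)**2 = (-629/5)**2 = 395641/25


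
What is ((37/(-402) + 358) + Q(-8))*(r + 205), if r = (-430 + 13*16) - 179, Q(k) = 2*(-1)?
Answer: -14021350/201 ≈ -69758.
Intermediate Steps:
Q(k) = -2
r = -401 (r = (-430 + 208) - 179 = -222 - 179 = -401)
((37/(-402) + 358) + Q(-8))*(r + 205) = ((37/(-402) + 358) - 2)*(-401 + 205) = ((37*(-1/402) + 358) - 2)*(-196) = ((-37/402 + 358) - 2)*(-196) = (143879/402 - 2)*(-196) = (143075/402)*(-196) = -14021350/201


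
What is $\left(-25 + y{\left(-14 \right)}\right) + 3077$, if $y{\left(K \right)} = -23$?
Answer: $3029$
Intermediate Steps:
$\left(-25 + y{\left(-14 \right)}\right) + 3077 = \left(-25 - 23\right) + 3077 = -48 + 3077 = 3029$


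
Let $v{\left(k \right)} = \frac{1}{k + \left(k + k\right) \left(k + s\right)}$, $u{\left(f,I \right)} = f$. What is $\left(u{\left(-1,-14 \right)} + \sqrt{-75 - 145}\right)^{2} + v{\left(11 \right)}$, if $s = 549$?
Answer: $- \frac{2700488}{12331} - 4 i \sqrt{55} \approx -219.0 - 29.665 i$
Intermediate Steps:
$v{\left(k \right)} = \frac{1}{k + 2 k \left(549 + k\right)}$ ($v{\left(k \right)} = \frac{1}{k + \left(k + k\right) \left(k + 549\right)} = \frac{1}{k + 2 k \left(549 + k\right)}$)
$\left(u{\left(-1,-14 \right)} + \sqrt{-75 - 145}\right)^{2} + v{\left(11 \right)} = \left(-1 + \sqrt{-75 - 145}\right)^{2} + \frac{1}{11 \left(1099 + 2 \cdot 11\right)} = \left(-1 + \sqrt{-220}\right)^{2} + \frac{1}{11 \left(1099 + 22\right)} = \left(-1 + 2 i \sqrt{55}\right)^{2} + \frac{1}{11 \cdot 1121} = \left(-1 + 2 i \sqrt{55}\right)^{2} + \frac{1}{11} \cdot \frac{1}{1121} = \left(-1 + 2 i \sqrt{55}\right)^{2} + \frac{1}{12331} = \frac{1}{12331} + \left(-1 + 2 i \sqrt{55}\right)^{2}$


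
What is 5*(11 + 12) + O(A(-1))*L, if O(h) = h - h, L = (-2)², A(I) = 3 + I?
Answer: 115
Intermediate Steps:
L = 4
O(h) = 0
5*(11 + 12) + O(A(-1))*L = 5*(11 + 12) + 0*4 = 5*23 + 0 = 115 + 0 = 115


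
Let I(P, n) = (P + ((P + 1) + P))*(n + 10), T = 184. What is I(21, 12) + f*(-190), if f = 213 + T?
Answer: -74022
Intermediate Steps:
I(P, n) = (1 + 3*P)*(10 + n) (I(P, n) = (P + ((1 + P) + P))*(10 + n) = (P + (1 + 2*P))*(10 + n) = (1 + 3*P)*(10 + n))
f = 397 (f = 213 + 184 = 397)
I(21, 12) + f*(-190) = (10 + 12 + 30*21 + 3*21*12) + 397*(-190) = (10 + 12 + 630 + 756) - 75430 = 1408 - 75430 = -74022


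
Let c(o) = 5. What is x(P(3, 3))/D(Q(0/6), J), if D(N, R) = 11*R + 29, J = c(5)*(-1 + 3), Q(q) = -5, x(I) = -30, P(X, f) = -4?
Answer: -30/139 ≈ -0.21583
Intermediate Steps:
J = 10 (J = 5*(-1 + 3) = 5*2 = 10)
D(N, R) = 29 + 11*R
x(P(3, 3))/D(Q(0/6), J) = -30/(29 + 11*10) = -30/(29 + 110) = -30/139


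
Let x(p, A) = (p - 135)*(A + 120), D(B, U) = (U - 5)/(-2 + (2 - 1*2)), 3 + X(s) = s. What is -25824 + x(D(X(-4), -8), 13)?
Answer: -85829/2 ≈ -42915.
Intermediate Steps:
X(s) = -3 + s
D(B, U) = 5/2 - U/2 (D(B, U) = (-5 + U)/(-2 + (2 - 2)) = (-5 + U)/(-2 + 0) = (-5 + U)/(-2) = (-5 + U)*(-1/2) = 5/2 - U/2)
x(p, A) = (-135 + p)*(120 + A)
-25824 + x(D(X(-4), -8), 13) = -25824 + (-16200 - 135*13 + 120*(5/2 - 1/2*(-8)) + 13*(5/2 - 1/2*(-8))) = -25824 + (-16200 - 1755 + 120*(5/2 + 4) + 13*(5/2 + 4)) = -25824 + (-16200 - 1755 + 120*(13/2) + 13*(13/2)) = -25824 + (-16200 - 1755 + 780 + 169/2) = -25824 - 34181/2 = -85829/2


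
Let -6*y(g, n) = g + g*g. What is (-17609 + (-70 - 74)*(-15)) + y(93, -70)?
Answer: -16906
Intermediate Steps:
y(g, n) = -g/6 - g²/6 (y(g, n) = -(g + g*g)/6 = -(g + g²)/6 = -g/6 - g²/6)
(-17609 + (-70 - 74)*(-15)) + y(93, -70) = (-17609 + (-70 - 74)*(-15)) - ⅙*93*(1 + 93) = (-17609 - 144*(-15)) - ⅙*93*94 = (-17609 + 2160) - 1457 = -15449 - 1457 = -16906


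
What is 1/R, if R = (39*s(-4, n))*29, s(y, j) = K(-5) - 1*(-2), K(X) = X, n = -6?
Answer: -1/3393 ≈ -0.00029472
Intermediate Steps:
s(y, j) = -3 (s(y, j) = -5 - 1*(-2) = -5 + 2 = -3)
R = -3393 (R = (39*(-3))*29 = -117*29 = -3393)
1/R = 1/(-3393) = -1/3393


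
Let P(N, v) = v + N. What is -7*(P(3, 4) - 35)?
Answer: 196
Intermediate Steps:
P(N, v) = N + v
-7*(P(3, 4) - 35) = -7*((3 + 4) - 35) = -7*(7 - 35) = -7*(-28) = 196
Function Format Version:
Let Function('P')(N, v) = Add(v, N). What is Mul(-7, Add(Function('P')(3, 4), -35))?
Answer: 196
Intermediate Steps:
Function('P')(N, v) = Add(N, v)
Mul(-7, Add(Function('P')(3, 4), -35)) = Mul(-7, Add(Add(3, 4), -35)) = Mul(-7, Add(7, -35)) = Mul(-7, -28) = 196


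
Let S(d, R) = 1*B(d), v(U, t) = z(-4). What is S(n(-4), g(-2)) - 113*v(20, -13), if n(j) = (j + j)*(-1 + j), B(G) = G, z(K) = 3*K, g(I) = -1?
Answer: 1396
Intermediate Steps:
v(U, t) = -12 (v(U, t) = 3*(-4) = -12)
n(j) = 2*j*(-1 + j) (n(j) = (2*j)*(-1 + j) = 2*j*(-1 + j))
S(d, R) = d (S(d, R) = 1*d = d)
S(n(-4), g(-2)) - 113*v(20, -13) = 2*(-4)*(-1 - 4) - 113*(-12) = 2*(-4)*(-5) - 1*(-1356) = 40 + 1356 = 1396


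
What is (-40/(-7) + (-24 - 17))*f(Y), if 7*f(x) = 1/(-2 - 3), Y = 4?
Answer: 247/245 ≈ 1.0082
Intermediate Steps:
f(x) = -1/35 (f(x) = 1/(7*(-2 - 3)) = (⅐)/(-5) = (⅐)*(-⅕) = -1/35)
(-40/(-7) + (-24 - 17))*f(Y) = (-40/(-7) + (-24 - 17))*(-1/35) = (-40*(-⅐) - 41)*(-1/35) = (40/7 - 41)*(-1/35) = -247/7*(-1/35) = 247/245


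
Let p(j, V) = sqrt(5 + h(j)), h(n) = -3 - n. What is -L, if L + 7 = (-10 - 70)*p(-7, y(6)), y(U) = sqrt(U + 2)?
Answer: 247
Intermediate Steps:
y(U) = sqrt(2 + U)
p(j, V) = sqrt(2 - j) (p(j, V) = sqrt(5 + (-3 - j)) = sqrt(2 - j))
L = -247 (L = -7 + (-10 - 70)*sqrt(2 - 1*(-7)) = -7 - 80*sqrt(2 + 7) = -7 - 80*sqrt(9) = -7 - 80*3 = -7 - 240 = -247)
-L = -1*(-247) = 247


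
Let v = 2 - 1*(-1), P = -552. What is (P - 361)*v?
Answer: -2739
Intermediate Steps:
v = 3 (v = 2 + 1 = 3)
(P - 361)*v = (-552 - 361)*3 = -913*3 = -2739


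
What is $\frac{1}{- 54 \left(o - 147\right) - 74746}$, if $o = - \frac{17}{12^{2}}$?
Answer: $- \frac{8}{534413} \approx -1.497 \cdot 10^{-5}$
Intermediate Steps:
$o = - \frac{17}{144} \approx -0.11806$
$\frac{1}{- 54 \left(o - 147\right) - 74746} = \frac{1}{- 54 \left(- \frac{17}{144} - 147\right) - 74746} = \frac{1}{\left(-54\right) \left(- \frac{21185}{144}\right) - 74746} = \frac{1}{\frac{63555}{8} - 74746} = \frac{1}{- \frac{534413}{8}} = - \frac{8}{534413}$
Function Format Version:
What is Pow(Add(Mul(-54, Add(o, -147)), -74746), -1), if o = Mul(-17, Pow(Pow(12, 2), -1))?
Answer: Rational(-8, 534413) ≈ -1.4970e-5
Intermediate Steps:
o = Rational(-17, 144) (o = Mul(-17, Pow(144, -1)) = Mul(-17, Rational(1, 144)) = Rational(-17, 144) ≈ -0.11806)
Pow(Add(Mul(-54, Add(o, -147)), -74746), -1) = Pow(Add(Mul(-54, Add(Rational(-17, 144), -147)), -74746), -1) = Pow(Add(Mul(-54, Rational(-21185, 144)), -74746), -1) = Pow(Add(Rational(63555, 8), -74746), -1) = Pow(Rational(-534413, 8), -1) = Rational(-8, 534413)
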